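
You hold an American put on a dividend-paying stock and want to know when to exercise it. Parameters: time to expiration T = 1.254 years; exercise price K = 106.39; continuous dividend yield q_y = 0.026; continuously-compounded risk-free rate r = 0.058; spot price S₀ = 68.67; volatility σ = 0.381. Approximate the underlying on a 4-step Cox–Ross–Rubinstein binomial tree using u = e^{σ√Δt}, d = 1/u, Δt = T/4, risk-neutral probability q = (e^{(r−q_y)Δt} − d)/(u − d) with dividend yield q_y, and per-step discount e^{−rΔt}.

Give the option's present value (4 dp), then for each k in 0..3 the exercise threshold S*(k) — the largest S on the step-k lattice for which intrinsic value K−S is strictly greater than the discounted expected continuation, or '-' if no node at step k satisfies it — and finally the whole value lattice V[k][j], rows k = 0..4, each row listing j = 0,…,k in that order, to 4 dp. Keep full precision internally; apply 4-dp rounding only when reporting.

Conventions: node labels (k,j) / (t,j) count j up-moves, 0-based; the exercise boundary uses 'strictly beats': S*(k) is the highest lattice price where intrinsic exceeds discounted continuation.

params: Δt=0.31350 u=1.23779 d=0.80789 q=0.47032 e^(-rΔt)=0.98198
t_4 payoffs: 77.1362 61.5697 37.7200 1.1794 0.0000
t_3: node(3,0) S=36.2100 payoff=70.1800 vs cont=68.5570 → 70.1800 [stop]  node(3,1) S=55.4780 payoff=50.9120 vs cont=49.4454 → 50.9120 [stop]  node(3,2) S=84.9989 payoff=21.3911 vs cont=20.1641 → 21.3911 [stop]  node(3,3) S=130.2285 payoff=0.0000 vs cont=0.6134 → 0.6134 [wait]  ⇒ S*(3)=84.9989
t_2: node(2,0) S=44.8203 payoff=61.5697 vs cont=60.0166 → 61.5697 [stop]  node(2,1) S=68.6700 payoff=37.7200 vs cont=36.3604 → 37.7200 [stop]  node(2,2) S=105.2106 payoff=1.1794 vs cont=11.4095 → 11.4095 [wait]  ⇒ S*(2)=68.6700
t_1: node(1,0) S=55.4780 payoff=50.9120 vs cont=49.4454 → 50.9120 [stop]  node(1,1) S=84.9989 payoff=21.3911 vs cont=24.8889 → 24.8889 [wait]  ⇒ S*(1)=55.4780
t_0: node(0,0) S=68.6700 payoff=37.7200 vs cont=37.9759 → 37.9759 [wait]  ⇒ S*(0)=-

price = 37.9759
boundary = - 55.4780 68.6700 84.9989
tree:
37.9759
50.9120 24.8889
61.5697 37.7200 11.4095
70.1800 50.9120 21.3911 0.6134
77.1362 61.5697 37.7200 1.1794 0.0000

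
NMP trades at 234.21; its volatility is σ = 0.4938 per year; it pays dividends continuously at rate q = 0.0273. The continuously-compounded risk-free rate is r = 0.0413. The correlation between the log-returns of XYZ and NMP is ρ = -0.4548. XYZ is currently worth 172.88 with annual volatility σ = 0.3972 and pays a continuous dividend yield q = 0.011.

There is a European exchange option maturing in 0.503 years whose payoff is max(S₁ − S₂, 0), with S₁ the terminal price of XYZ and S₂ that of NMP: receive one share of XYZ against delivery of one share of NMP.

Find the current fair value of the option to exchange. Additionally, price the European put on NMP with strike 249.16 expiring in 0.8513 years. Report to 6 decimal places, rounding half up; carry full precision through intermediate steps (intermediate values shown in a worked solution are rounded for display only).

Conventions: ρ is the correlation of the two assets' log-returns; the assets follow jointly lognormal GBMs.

σ_eff = √(σ₁² + σ₂² − 2ρσ₁σ₂) = √(0.3972² + 0.4938² − 2·-0.4548·0.3972·0.4938) = 0.761586
d₁ = (ln(S₁/S₂) + (q₂ − q₁ + σ_eff²/2)T) / (σ_eff√T) = (ln(172.88/234.21) + (0.0273 − 0.011 + 0.290006)·0.503) / 0.540136 = -0.276872
d₂ = d₁ − σ_eff√T = -0.276872 − 0.540136 = -0.817007
N(d₁) = 0.390939,  N(d₂) = 0.206962
V = S₁·e^{−q₁T}·N(d₁) − S₂·e^{−q₂T}·N(d₂) = 67.212663 − 47.811523 = 19.401140
[vanilla: NMP put K=249.16]
σ√T = 0.4938·√0.8513 = 0.455609
d₁ = (ln(S/K) + (r−q+σ²/2)T) / (σ√T) = (ln(234.21/249.16) + (0.0413−0.0273+0.4938²/2)·0.8513) / 0.455609 = (-0.061877 + 0.115708) / 0.455609 = 0.118152
d₂ = d₁ − σ√T = 0.118152 − 0.455609 = -0.337458
e^{−rT} = 0.965452
e^{−qT} = 0.977027
N(−d₁) = 0.452974,  N(−d₂) = 0.632114
price = K·e^{−rT}·N(−d₂) − S·e^{−qT}·N(−d₁) = 152.056332 − 103.653815 = 48.402516

exchange price = 19.401140
price(NMP put K=249.16) = 48.402516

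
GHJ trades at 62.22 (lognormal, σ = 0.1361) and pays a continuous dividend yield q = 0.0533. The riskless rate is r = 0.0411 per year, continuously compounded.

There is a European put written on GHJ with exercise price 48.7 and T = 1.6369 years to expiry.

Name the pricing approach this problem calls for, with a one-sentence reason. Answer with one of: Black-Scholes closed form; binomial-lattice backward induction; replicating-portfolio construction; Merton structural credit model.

Key observation: with GHJ following a GBM at constant σ and r, the European put struck at 48.7 prices in closed form — nothing here needs a stepwise model or a balance sheet.

framework: Black-Scholes closed form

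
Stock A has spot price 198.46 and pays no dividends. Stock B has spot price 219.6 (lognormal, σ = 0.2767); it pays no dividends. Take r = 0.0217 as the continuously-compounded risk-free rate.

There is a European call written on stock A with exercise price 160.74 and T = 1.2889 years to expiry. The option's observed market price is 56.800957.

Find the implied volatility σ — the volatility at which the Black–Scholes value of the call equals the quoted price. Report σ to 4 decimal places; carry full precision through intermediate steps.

At σ = 0.3949 the Black–Scholes value reproduces the quote:
σ√T = 0.3949·√1.2889 = 0.448329
d₁ = (ln(S/K) + (r+σ²/2)T) / (σ√T) = (ln(198.46/160.74) + (0.0217+0.3949²/2)·1.2889) / 0.448329 = (0.210799 + 0.128469) / 0.448329 = 0.756739
d₂ = d₁ − σ√T = 0.756739 − 0.448329 = 0.308410
e^{−rT} = 0.972418
N(d₁) = 0.775397,  N(d₂) = 0.621115
V = S·N(d₁) − K·e^{−rT}·N(d₂) = 153.885262 − 97.084305 = 56.800957 (the observed quote) — the price is monotone increasing in volatility, hence this σ is the only solution

sigma = 0.3949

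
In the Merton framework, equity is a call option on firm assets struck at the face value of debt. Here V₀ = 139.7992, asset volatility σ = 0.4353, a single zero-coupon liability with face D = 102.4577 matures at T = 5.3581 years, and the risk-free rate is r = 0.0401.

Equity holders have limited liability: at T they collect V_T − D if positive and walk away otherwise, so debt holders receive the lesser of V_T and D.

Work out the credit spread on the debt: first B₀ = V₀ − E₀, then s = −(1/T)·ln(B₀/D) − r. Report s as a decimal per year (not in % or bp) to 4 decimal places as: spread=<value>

spread=0.0499

Apply the equity-as-call identities (strike 102.4577, horizon 5.3581 years):
d₁ = [ln(V₀/D) + (r + σ²/2)T] / (σ√T)
   = [ln(139.7992/102.4577) + (0.0401 + 0.5·0.4353²)·5.3581] / (0.4353·√5.3581)
   = [0.310757 + 0.722503] / 1.007614 = 1.025452
d₂ = d₁ − σ√T = 1.025452 − 1.007614 = 0.017838
N(d₁) = 0.847425,  N(d₂) = 0.507116,  e^(−rT) = 0.806655
E₀ = V₀·N(d₁) − D·e^(−rT)·N(d₂)
   = 139.7992·0.847425 − 102.4577·0.806655·0.507116 = 76.557228
B₀ = V₀ − E₀ = 139.7992 − 76.557228 = 63.241972
spread = −(1/T)·ln(B₀/D) − r = −(1/5.3581)·ln(63.241972/102.4577) − 0.0401 = 0.04994719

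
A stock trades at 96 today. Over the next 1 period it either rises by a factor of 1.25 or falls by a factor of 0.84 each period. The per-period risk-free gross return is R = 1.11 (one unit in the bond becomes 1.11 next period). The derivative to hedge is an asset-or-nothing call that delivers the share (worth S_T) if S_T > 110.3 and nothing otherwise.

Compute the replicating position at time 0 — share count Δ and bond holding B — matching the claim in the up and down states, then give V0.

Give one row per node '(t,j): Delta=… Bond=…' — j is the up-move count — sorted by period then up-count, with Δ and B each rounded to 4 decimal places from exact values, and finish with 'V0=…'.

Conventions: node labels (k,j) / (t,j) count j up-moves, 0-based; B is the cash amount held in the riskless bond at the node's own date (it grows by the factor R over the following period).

Risk-neutral probability p* = (R−d)/(u−d) = (1.11−0.84)/(1.25−0.84) = 0.6585.
At maturity the claim pays: V(1,0)=0.0000, V(1,1)=120.0000
Node (0,0) S=96.0000: V=(p*·120.0000+(1−p*)·0.0000)/1.11=71.1931; Δ=(120.0000−0.0000)/(120.0000−80.6400)=3.0488; B=V−Δ·S=-221.4898
As a check, the time-0 holding Δ(0,0)·S0 + B(0,0) comes to 71.1931 — exactly V0.

(0,0): Delta=3.0488 Bond=-221.4898
V0=71.1931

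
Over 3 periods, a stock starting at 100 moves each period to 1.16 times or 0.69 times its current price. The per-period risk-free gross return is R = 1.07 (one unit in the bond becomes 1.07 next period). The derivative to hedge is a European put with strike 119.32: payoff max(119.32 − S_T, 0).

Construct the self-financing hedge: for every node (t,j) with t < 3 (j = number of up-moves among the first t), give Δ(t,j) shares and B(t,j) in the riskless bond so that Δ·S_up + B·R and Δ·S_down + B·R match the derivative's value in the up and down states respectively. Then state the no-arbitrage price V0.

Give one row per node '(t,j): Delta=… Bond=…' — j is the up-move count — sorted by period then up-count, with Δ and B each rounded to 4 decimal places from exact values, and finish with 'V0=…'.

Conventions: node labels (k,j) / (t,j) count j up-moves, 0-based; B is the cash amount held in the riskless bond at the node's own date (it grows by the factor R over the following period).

Risk-neutral probability p* = (R−d)/(u−d) = (1.07−0.69)/(1.16−0.69) = 0.8085.
Payoffs at expiry: V(3,0)=86.4691, V(3,1)=64.0924, V(3,2)=26.4736, V(3,3)=0.0000
(2,0): S=47.6100. Δ = (V_up−V_dn)/(S_up−S_dn) = (64.0924−86.4691)/(55.2276−32.8509) = -1.0000. V = [p*·64.0924 + (1−p*)·86.4691]/1.07 = 63.9040. B = V − Δ·S = 111.5140.
(2,1): S=80.0400. Δ = (V_up−V_dn)/(S_up−S_dn) = (26.4736−64.0924)/(92.8464−55.2276) = -1.0000. V = [p*·26.4736 + (1−p*)·64.0924]/1.07 = 31.4740. B = V − Δ·S = 111.5140.
(2,2): S=134.5600. Δ = (V_up−V_dn)/(S_up−S_dn) = (0.0000−26.4736)/(156.0896−92.8464) = -0.4186. V = [p*·0.0000 + (1−p*)·26.4736]/1.07 = 4.7378. B = V − Δ·S = 61.0646.
(1,0): S=69.0000. Δ = (V_up−V_dn)/(S_up−S_dn) = (31.4740−63.9040)/(80.0400−47.6100) = -1.0000. V = [p*·31.4740 + (1−p*)·63.9040]/1.07 = 35.2187. B = V − Δ·S = 104.2187.
(1,1): S=116.0000. Δ = (V_up−V_dn)/(S_up−S_dn) = (4.7378−31.4740)/(134.5600−80.0400) = -0.4904. V = [p*·4.7378 + (1−p*)·31.4740]/1.07 = 9.2126. B = V − Δ·S = 66.0982.
(0,0): S=100.0000. Δ = (V_up−V_dn)/(S_up−S_dn) = (9.2126−35.2187)/(116.0000−69.0000) = -0.5533. V = [p*·9.2126 + (1−p*)·35.2187]/1.07 = 13.2640. B = V − Δ·S = 68.5962.
Sanity check at the root: Δ(0,0)·S0 + B(0,0) reproduces V0 = 13.2640.

(0,0): Delta=-0.5533 Bond=68.5962
(1,0): Delta=-1.0000 Bond=104.2187
(1,1): Delta=-0.4904 Bond=66.0982
(2,0): Delta=-1.0000 Bond=111.5140
(2,1): Delta=-1.0000 Bond=111.5140
(2,2): Delta=-0.4186 Bond=61.0646
V0=13.2640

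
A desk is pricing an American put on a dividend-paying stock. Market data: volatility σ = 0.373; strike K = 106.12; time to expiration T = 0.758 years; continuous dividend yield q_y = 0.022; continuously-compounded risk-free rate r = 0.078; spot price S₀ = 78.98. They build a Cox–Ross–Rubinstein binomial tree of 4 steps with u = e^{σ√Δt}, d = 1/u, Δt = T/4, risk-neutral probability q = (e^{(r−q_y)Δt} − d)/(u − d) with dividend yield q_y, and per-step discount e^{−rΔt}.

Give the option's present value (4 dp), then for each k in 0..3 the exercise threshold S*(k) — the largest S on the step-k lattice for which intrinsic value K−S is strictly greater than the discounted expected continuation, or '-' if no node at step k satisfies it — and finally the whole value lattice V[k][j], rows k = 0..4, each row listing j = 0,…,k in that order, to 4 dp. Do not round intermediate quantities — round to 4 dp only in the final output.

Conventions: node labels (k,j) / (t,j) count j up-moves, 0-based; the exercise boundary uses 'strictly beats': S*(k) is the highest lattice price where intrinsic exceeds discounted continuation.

price = 27.6859
boundary = - 67.1428 78.9800 67.1428
tree:
27.6859
38.9772 16.8745
49.0403 27.1400 6.7944
57.5951 38.9772 13.5794 0.0000
64.8679 49.0403 27.1400 0.0000 0.0000

Δt=0.18950  u=1.17630  d=0.85012  q=0.49220  discount=0.98533
step 4 (expiry): payoffs max(K−S,0) = 64.8679 49.0403 27.1400 0.0000 0.0000
step 3: (k=3,j=0): S=48.5249, K−S=57.5951, hold=56.2400 ⇒ V=57.5951 exercise | (k=3,j=1): S=67.1428, K−S=38.9772, hold=37.6995 ⇒ V=38.9772 exercise | (k=3,j=2): S=92.9041, K−S=13.2159, hold=13.5794 ⇒ V=13.5794 continue | (k=3,j=3): S=128.5494, K−S=0.0000, hold=0.0000 ⇒ V=0.0000 continue  boundary S*=67.1428
step 2: (k=2,j=0): S=57.0797, K−S=49.0403, hold=47.7207 ⇒ V=49.0403 exercise | (k=2,j=1): S=78.9800, K−S=27.1400, hold=26.0878 ⇒ V=27.1400 exercise | (k=2,j=2): S=109.2829, K−S=0.0000, hold=6.7944 ⇒ V=6.7944 continue  boundary S*=78.9800
step 1: (k=1,j=0): S=67.1428, K−S=38.9772, hold=37.6995 ⇒ V=38.9772 exercise | (k=1,j=1): S=92.9041, K−S=13.2159, hold=16.8745 ⇒ V=16.8745 continue  boundary S*=67.1428
step 0: (k=0,j=0): S=78.9800, K−S=27.1400, hold=27.6859 ⇒ V=27.6859 continue  boundary S*=-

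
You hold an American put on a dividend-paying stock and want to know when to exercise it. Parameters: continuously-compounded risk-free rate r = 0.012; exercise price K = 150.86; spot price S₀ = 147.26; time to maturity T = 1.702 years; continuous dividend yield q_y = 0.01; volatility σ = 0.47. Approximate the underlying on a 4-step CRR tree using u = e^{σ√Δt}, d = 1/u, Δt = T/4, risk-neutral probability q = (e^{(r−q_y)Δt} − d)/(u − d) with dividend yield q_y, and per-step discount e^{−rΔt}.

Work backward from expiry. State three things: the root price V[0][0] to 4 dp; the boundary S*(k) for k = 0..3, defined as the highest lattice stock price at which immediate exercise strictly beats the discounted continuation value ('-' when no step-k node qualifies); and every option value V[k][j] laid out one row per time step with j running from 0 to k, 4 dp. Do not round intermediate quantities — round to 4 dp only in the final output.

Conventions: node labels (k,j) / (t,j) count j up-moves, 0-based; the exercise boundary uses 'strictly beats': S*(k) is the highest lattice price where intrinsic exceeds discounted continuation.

Δt=0.42550, u=1.35877, d=0.73596, q=0.42532, disc=e^(-rΔt)=0.99491
k=4 terminal: V=max(K-S,0) → 107.6588 71.0990 3.6000 0.0000 0.0000
k=3: j=0 S=58.7007 intr=92.1593 cont=91.6402 V=92.1593[EX]; j=1 S=108.3771 intr=42.4829 cont=42.1747 V=42.4829[EX]; j=2 S=200.0930 intr=0.0000 cont=2.0583 V=2.0583[hold]; j=3 S=369.4250 intr=0.0000 cont=0.0000 V=0.0000[hold]  S*(3)=108.3771
k=2: j=0 S=79.7610 intr=71.0990 cont=70.6694 V=71.0990[EX]; j=1 S=147.2600 intr=3.6000 cont=25.1609 V=25.1609[hold]; j=2 S=271.8812 intr=0.0000 cont=1.1769 V=1.1769[hold]  S*(2)=79.7610
k=1: j=0 S=108.3771 intr=42.4829 cont=51.2982 V=51.2982[hold]; j=1 S=200.0930 intr=0.0000 cont=14.8839 V=14.8839[hold]  S*(1)=-
k=0: j=0 S=147.2600 intr=3.6000 cont=35.6282 V=35.6282[hold]  S*(0)=-

price = 35.6282
boundary = - - 79.7610 108.3771
tree:
35.6282
51.2982 14.8839
71.0990 25.1609 1.1769
92.1593 42.4829 2.0583 0.0000
107.6588 71.0990 3.6000 0.0000 0.0000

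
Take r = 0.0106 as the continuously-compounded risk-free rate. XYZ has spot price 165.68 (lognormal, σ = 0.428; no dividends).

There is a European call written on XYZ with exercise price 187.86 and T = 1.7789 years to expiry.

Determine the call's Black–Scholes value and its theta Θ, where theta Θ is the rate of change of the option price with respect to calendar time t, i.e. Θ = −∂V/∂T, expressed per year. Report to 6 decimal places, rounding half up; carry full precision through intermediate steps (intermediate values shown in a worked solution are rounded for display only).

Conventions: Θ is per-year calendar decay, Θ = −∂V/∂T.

price = 30.653837
Θ = -11.175980

σ√T = 0.428·√1.7789 = 0.570847
d₁ = (ln(S/K) + (r+σ²/2)T) / (σ√T) = (ln(165.68/187.86) + (0.0106+0.428²/2)·1.7789) / 0.570847 = (-0.125639 + 0.181789) / 0.570847 = 0.098364
d₂ = d₁ − σ√T = 0.098364 − 0.570847 = -0.472483
e^{−rT} = 0.981320
N(d₁) = 0.539178,  N(d₂) = 0.318291
Call price V = S·N(d₁) − K·e^{−rT}·N(d₂) = 89.331048 − 58.677211 = 30.653837
φ(d₁) = (1/√(2π))·e^{−d₁²/2} = 0.397017
Θ = −S·φ(d₁)·σ/(2√T) − r·K·e^{−rT}·N(d₂) = −10.554002 − 0.621978 = -11.175980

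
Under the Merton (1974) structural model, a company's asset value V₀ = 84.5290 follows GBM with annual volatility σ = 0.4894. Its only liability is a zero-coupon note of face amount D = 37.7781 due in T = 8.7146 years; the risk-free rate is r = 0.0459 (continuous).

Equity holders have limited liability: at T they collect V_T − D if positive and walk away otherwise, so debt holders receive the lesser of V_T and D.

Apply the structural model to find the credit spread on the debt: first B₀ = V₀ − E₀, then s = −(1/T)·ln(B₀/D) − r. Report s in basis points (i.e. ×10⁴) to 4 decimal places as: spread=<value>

spread=339.1949

Apply the equity-as-call identities (strike 37.7781, horizon 8.7146 years):
d₁ = [ln(V₀/D) + (r + σ²/2)T] / (σ√T)
   = [ln(84.5290/37.7781) + (0.0459 + 0.5·0.4894²)·8.7146] / (0.4894·√8.7146)
   = [0.805365 + 1.443627] / 1.444733 = 1.556683
d₂ = d₁ − σ√T = 1.556683 − 1.444733 = 0.111950
N(d₁) = 0.940227,  N(d₂) = 0.544569,  e^(−rT) = 0.670320
E₀ = V₀·N(d₁) − D·e^(−rT)·N(d₂)
   = 84.5290·0.940227 − 37.7781·0.670320·0.544569 = 65.686128
B₀ = V₀ − E₀ = 84.5290 − 65.686128 = 18.842872
spread = −(1/T)·ln(B₀/D) − r = −(1/8.7146)·ln(18.842872/37.7781) − 0.0459 = 0.03391949
in basis points: 0.03391949 × 10⁴ = 339.1949 bp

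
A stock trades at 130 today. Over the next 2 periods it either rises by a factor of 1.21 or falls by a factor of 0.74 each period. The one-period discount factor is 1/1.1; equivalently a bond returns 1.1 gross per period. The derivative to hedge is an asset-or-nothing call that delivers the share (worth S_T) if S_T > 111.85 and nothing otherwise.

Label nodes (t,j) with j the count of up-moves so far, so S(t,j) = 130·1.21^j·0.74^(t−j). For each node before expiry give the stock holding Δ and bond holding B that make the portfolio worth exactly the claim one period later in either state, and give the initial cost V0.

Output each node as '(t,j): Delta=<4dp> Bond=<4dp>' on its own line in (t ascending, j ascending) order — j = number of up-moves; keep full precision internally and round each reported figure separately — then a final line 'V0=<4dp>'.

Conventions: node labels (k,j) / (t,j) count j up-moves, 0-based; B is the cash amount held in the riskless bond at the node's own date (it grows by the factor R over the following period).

Under the risk-neutral measure, an up-move has probability p* = (R−d)/(u−d) = 0.7660 and values discount at R = 1.1.
Payoffs at expiry: V(2,0)=0.0000, V(2,1)=116.4020, V(2,2)=190.3330
Node (1,0) S=96.2000: V=(p*·116.4020+(1−p*)·0.0000)/1.1=81.0536; Δ=(116.4020−0.0000)/(116.4020−71.1880)=2.5745; B=V−Δ·S=-166.6102
Node (1,1) S=157.3000: V=(p*·190.3330+(1−p*)·116.4020)/1.1=157.3000; Δ=(190.3330−116.4020)/(190.3330−116.4020)=1.0000; B=V−Δ·S=0.0000
Node (0,0) S=130.0000: V=(p*·157.3000+(1−p*)·81.0536)/1.1=126.7774; Δ=(157.3000−81.0536)/(157.3000−96.2000)=1.2479; B=V−Δ·S=-35.4490
Verification: the root portfolio costs Δ(0,0)·S0 + B(0,0) = 126.7774, matching V0.

(0,0): Delta=1.2479 Bond=-35.4490
(1,0): Delta=2.5745 Bond=-166.6102
(1,1): Delta=1.0000 Bond=0.0000
V0=126.7774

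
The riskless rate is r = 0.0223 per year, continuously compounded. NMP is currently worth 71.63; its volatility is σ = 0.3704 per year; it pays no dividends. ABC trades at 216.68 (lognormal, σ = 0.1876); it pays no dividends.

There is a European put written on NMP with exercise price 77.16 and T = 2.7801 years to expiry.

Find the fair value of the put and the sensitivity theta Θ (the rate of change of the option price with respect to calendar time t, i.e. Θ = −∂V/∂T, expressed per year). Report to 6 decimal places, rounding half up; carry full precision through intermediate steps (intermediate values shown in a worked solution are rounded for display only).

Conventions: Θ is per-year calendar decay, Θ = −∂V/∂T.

price = 17.929261
Θ = -2.027443

σ√T = 0.3704·√2.7801 = 0.617591
d₁ = (ln(S/K) + (r+σ²/2)T) / (σ√T) = (ln(71.63/77.16) + (0.0223+0.3704²/2)·2.7801) / 0.617591 = (-0.074367 + 0.252706) / 0.617591 = 0.288765
d₂ = d₁ − σ√T = 0.288765 − 0.617591 = -0.328827
e^{−rT} = 0.939886
N(−d₁) = 0.386381,  N(−d₂) = 0.628857
Put price V = K·e^{−rT}·N(−d₂) − S·N(−d₁) = 45.605714 − 27.676453 = 17.929261
φ(d₁) = (1/√(2π))·e^{−d₁²/2} = 0.382651
Θ = −S·φ(d₁)·σ/(2√T) + r·K·e^{−rT}·N(−d₂) = −3.044451 + 1.017007 = -2.027443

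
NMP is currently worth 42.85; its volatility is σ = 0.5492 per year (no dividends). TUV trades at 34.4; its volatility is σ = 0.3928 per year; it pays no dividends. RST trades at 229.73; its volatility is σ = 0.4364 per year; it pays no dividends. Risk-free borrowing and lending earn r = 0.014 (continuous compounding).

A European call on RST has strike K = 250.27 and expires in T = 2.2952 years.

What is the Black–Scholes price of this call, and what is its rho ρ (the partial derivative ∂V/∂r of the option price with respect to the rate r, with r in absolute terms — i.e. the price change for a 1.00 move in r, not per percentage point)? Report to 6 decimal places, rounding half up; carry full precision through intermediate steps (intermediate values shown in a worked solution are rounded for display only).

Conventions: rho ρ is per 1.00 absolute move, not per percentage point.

price = 55.022468
ρ = 189.323986

σ√T = 0.4364·√2.2952 = 0.661142
d₁ = (ln(S/K) + (r+σ²/2)T) / (σ√T) = (ln(229.73/250.27) + (0.014+0.4364²/2)·2.2952) / 0.661142 = (-0.085636 + 0.250687) / 0.661142 = 0.249646
d₂ = d₁ − σ√T = 0.249646 − 0.661142 = -0.411496
e^{−rT} = 0.968378
N(d₁) = 0.598570,  N(d₂) = 0.340354
Call price V = S·N(d₁) − K·e^{−rT}·N(d₂) = 137.509391 − 82.486923 = 55.022468
ρ = K·T·e^{−rT}·N(d₂) = 189.323986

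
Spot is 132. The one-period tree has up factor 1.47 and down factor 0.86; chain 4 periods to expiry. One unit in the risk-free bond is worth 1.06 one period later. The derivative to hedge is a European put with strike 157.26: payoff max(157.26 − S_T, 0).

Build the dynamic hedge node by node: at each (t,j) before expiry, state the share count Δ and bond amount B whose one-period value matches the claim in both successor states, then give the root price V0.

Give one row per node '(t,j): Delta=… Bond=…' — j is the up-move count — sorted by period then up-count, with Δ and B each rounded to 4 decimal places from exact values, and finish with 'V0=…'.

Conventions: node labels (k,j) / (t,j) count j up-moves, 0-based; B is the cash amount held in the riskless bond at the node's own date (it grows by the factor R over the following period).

No-arbitrage ⇒ martingale measure with p* = (R−d)/(u−d) = 0.3279.
Terminal payoffs: V(4,0)=85.0549, V(4,1)=33.8397, V(4,2)=0.0000, V(4,3)=0.0000, V(4,4)=0.0000
Node (3,0) S=83.9594: V=(p*·33.8397+(1−p*)·85.0549)/1.06=64.3991; Δ=(33.8397−85.0549)/(123.4203−72.2051)=-1.0000; B=V−Δ·S=148.3585
Node (3,1) S=143.5120: V=(p*·0.0000+(1−p*)·33.8397)/1.06=21.4573; Δ=(0.0000−33.8397)/(210.9626−123.4203)=-0.3866; B=V−Δ·S=76.9322
Node (3,2) S=245.3054: V=(p*·0.0000+(1−p*)·0.0000)/1.06=0.0000; Δ=(0.0000−0.0000)/(360.5989−210.9626)=0.0000; B=V−Δ·S=0.0000
Node (3,3) S=419.3010: V=(p*·0.0000+(1−p*)·0.0000)/1.06=0.0000; Δ=(0.0000−0.0000)/(616.3725−360.5989)=0.0000; B=V−Δ·S=0.0000
Node (2,0) S=97.6272: V=(p*·21.4573+(1−p*)·64.3991)/1.06=47.4715; Δ=(21.4573−64.3991)/(143.5120−83.9594)=-0.7211; B=V−Δ·S=117.8680
Node (2,1) S=166.8744: V=(p*·0.0000+(1−p*)·21.4573)/1.06=13.6058; Δ=(0.0000−21.4573)/(245.3054−143.5120)=-0.2108; B=V−Δ·S=48.7816
Node (2,2) S=285.2388: V=(p*·0.0000+(1−p*)·0.0000)/1.06=0.0000; Δ=(0.0000−0.0000)/(419.3010−245.3054)=0.0000; B=V−Δ·S=0.0000
Node (1,0) S=113.5200: V=(p*·13.6058+(1−p*)·47.4715)/1.06=34.3094; Δ=(13.6058−47.4715)/(166.8744−97.6272)=-0.4891; B=V−Δ·S=89.8271
Node (1,1) S=194.0400: V=(p*·0.0000+(1−p*)·13.6058)/1.06=8.6272; Δ=(0.0000−13.6058)/(285.2388−166.8744)=-0.1149; B=V−Δ·S=30.9317
Node (0,0) S=132.0000: V=(p*·8.6272+(1−p*)·34.3094)/1.06=24.4236; Δ=(8.6272−34.3094)/(194.0400−113.5200)=-0.3190; B=V−Δ·S=66.5256
Verification: the root portfolio costs Δ(0,0)·S0 + B(0,0) = 24.4236, matching V0.

(0,0): Delta=-0.3190 Bond=66.5256
(1,0): Delta=-0.4891 Bond=89.8271
(1,1): Delta=-0.1149 Bond=30.9317
(2,0): Delta=-0.7211 Bond=117.8680
(2,1): Delta=-0.2108 Bond=48.7816
(2,2): Delta=0.0000 Bond=0.0000
(3,0): Delta=-1.0000 Bond=148.3585
(3,1): Delta=-0.3866 Bond=76.9322
(3,2): Delta=0.0000 Bond=0.0000
(3,3): Delta=0.0000 Bond=0.0000
V0=24.4236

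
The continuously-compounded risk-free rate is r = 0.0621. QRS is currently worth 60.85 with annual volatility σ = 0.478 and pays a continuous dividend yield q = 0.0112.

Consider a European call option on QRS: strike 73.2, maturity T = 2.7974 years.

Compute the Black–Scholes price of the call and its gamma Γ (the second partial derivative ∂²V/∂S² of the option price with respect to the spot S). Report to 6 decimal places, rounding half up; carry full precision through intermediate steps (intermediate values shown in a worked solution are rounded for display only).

σ√T = 0.478·√2.7974 = 0.799476
d₁ = (ln(S/K) + (r−q+σ²/2)T) / (σ√T) = (ln(60.85/73.2) + (0.0621−0.0112+0.478²/2)·2.7974) / 0.799476 = (-0.184784 + 0.461968) / 0.799476 = 0.346708
d₂ = d₁ − σ√T = 0.346708 − 0.799476 = -0.452767
e^{−rT} = 0.840533
e^{−qT} = 0.969155
N(d₁) = 0.635595,  N(d₂) = 0.325358
Call price V = S·e^{−qT}·N(d₁) − K·e^{−rT}·N(d₂) = 37.482971 − 20.018323 = 17.464648
φ(d₁) = (1/√(2π))·e^{−d₁²/2} = 0.375671
Γ = e^{−qT}·φ(d₁) / (S·σ·√T) = 0.007484

price = 17.464648
Γ = 0.007484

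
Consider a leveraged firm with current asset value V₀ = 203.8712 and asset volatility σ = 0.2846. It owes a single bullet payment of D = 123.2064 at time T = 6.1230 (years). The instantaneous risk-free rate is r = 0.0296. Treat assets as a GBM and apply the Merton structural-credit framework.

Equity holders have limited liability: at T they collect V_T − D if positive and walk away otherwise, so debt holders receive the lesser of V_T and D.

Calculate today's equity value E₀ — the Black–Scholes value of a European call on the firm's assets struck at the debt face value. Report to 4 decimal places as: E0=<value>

E0=109.6944

Apply the equity-as-call identities (strike 123.2064, horizon 6.1230 years):
d₁ = [ln(V₀/D) + (r + σ²/2)T] / (σ√T)
   = [ln(203.8712/123.2064) + (0.0296 + 0.5·0.2846²)·6.1230] / (0.2846·√6.1230)
   = [0.503627 + 0.429214] / 0.704234 = 1.324618
d₂ = d₁ − σ√T = 1.324618 − 0.704234 = 0.620384
N(d₁) = 0.907351,  N(d₂) = 0.732497,  e^(−rT) = 0.834234
E₀ = V₀·N(d₁) − D·e^(−rT)·N(d₂)
   = 203.8712·0.907351 − 123.2064·0.834234·0.732497 = 109.694444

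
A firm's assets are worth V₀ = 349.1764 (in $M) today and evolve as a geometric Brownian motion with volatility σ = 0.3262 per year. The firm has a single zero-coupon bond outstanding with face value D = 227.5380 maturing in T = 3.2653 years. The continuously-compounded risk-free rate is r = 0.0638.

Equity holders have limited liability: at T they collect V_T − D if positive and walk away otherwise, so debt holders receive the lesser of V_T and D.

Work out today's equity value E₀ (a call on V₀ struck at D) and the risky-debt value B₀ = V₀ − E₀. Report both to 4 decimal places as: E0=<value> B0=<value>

E0=174.8179 B0=174.3585

Equity is a call on the firm's assets struck at D = 227.5380:
d₁ = [ln(V₀/D) + (r + σ²/2)T] / (σ√T)
   = [ln(349.1764/227.5380) + (0.0638 + 0.5·0.3262²)·3.2653] / (0.3262·√3.2653)
   = [0.428260 + 0.382051] / 0.589448 = 1.374694
d₂ = d₁ − σ√T = 1.374694 − 0.589448 = 0.785246
N(d₁) = 0.915387,  N(d₂) = 0.783845,  e^(−rT) = 0.811942
E₀ = V₀·N(d₁) − D·e^(−rT)·N(d₂)
   = 349.1764·0.915387 − 227.5380·0.811942·0.783845 = 174.817857
B₀ = V₀ − E₀ = 349.1764 − 174.817857 = 174.358543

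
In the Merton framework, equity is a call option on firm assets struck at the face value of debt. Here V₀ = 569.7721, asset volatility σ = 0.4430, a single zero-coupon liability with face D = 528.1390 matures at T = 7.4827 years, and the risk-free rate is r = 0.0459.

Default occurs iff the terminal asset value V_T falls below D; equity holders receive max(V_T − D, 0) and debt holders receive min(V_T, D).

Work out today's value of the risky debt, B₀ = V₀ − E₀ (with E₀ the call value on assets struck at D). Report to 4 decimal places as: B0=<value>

B0=246.0865

Apply the equity-as-call identities (strike 528.1390, horizon 7.4827 years):
d₁ = [ln(V₀/D) + (r + σ²/2)T] / (σ√T)
   = [ln(569.7721/528.1390) + (0.0459 + 0.5·0.4430²)·7.4827] / (0.4430·√7.4827)
   = [0.075877 + 1.077692] / 1.211805 = 0.951942
d₂ = d₁ − σ√T = 0.951942 − 1.211805 = -0.259863
N(d₁) = 0.829437,  N(d₂) = 0.397485,  e^(−rT) = 0.709315
E₀ = V₀·N(d₁) − D·e^(−rT)·N(d₂)
   = 569.7721·0.829437 − 528.1390·0.709315·0.397485 = 323.685562
B₀ = V₀ − E₀ = 569.7721 − 323.685562 = 246.086538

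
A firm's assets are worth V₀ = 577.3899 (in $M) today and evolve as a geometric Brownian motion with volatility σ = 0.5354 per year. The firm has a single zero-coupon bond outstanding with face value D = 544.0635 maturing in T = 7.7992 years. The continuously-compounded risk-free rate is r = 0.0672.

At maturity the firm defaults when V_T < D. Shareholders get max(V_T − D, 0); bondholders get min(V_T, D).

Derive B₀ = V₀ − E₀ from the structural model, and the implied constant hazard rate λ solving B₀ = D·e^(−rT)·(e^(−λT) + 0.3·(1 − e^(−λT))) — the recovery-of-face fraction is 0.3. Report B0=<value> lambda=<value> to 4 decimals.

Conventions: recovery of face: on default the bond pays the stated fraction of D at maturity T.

B0=189.7694 lambda=0.1134

Work the structural quantities from V₀ = 577.3899 against face 544.0635:
d₁ = [ln(V₀/D) + (r + σ²/2)T] / (σ√T)
   = [ln(577.3899/544.0635) + (0.0672 + 0.5·0.5354²)·7.7992] / (0.5354·√7.7992)
   = [0.059452 + 1.641939] / 1.495214 = 1.137891
d₂ = d₁ − σ√T = 1.137891 − 1.495214 = -0.357323
N(d₁) = 0.872417,  N(d₂) = 0.360425,  e^(−rT) = 0.592084
E₀ = V₀·N(d₁) − D·e^(−rT)·N(d₂)
   = 577.3899·0.872417 − 544.0635·0.592084·0.360425 = 387.620547
B₀ = V₀ − E₀ = 577.3899 − 387.620547 = 189.769353
e^(−λT) = (B₀·e^(rT)/D − 0.3)/(1 − 0.3) = (189.7694·1.688949/544.0635 − 0.3)/0.7 = 0.41300779
λ = −ln(0.41300779)/7.7992 = 0.113382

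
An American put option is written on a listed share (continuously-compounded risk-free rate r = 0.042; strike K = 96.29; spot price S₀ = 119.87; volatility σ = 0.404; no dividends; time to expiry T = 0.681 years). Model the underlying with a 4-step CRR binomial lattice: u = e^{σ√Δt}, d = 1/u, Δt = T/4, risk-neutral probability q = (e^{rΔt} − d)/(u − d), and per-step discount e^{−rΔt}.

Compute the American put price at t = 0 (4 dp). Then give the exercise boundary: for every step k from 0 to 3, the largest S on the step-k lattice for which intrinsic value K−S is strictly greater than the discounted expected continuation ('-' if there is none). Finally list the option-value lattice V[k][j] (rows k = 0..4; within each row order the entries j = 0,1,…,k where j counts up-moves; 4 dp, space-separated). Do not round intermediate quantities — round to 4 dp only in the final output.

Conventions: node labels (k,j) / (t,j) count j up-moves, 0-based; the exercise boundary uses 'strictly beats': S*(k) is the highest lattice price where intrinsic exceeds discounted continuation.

params: Δt=0.17025 u=1.18139 d=0.84646 q=0.47985 e^(-rΔt)=0.99288
t_4 payoffs: 34.7539 10.4044 0.0000 0.0000 0.0000
t_3: node(3,0) S=72.6985 payoff=23.5915 vs cont=22.9055 → 23.5915 [stop]  node(3,1) S=101.4648 payoff=0.0000 vs cont=5.3733 → 5.3733 [wait]  node(3,2) S=141.6138 payoff=0.0000 vs cont=0.0000 → 0.0000 [wait]  node(3,3) S=197.6496 payoff=0.0000 vs cont=0.0000 → 0.0000 [wait]  ⇒ S*(3)=72.6985
t_2: node(2,0) S=85.8856 payoff=10.4044 vs cont=14.7438 → 14.7438 [wait]  node(2,1) S=119.8700 payoff=0.0000 vs cont=2.7750 → 2.7750 [wait]  node(2,2) S=167.3018 payoff=0.0000 vs cont=0.0000 → 0.0000 [wait]  ⇒ S*(2)=-
t_1: node(1,0) S=101.4648 payoff=0.0000 vs cont=8.9365 → 8.9365 [wait]  node(1,1) S=141.6138 payoff=0.0000 vs cont=1.4332 → 1.4332 [wait]  ⇒ S*(1)=-
t_0: node(0,0) S=119.8700 payoff=0.0000 vs cont=5.2980 → 5.2980 [wait]  ⇒ S*(0)=-

price = 5.2980
boundary = - - - 72.6985
tree:
5.2980
8.9365 1.4332
14.7438 2.7750 0.0000
23.5915 5.3733 0.0000 0.0000
34.7539 10.4044 0.0000 0.0000 0.0000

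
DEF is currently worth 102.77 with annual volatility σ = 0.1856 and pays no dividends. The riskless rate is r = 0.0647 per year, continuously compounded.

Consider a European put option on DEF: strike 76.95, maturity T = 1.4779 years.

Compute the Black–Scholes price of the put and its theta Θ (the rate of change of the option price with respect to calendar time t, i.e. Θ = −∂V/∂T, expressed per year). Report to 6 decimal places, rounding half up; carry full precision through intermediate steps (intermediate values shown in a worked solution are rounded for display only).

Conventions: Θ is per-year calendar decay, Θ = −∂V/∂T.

price = 0.342975
Θ = -0.347167

σ√T = 0.1856·√1.4779 = 0.225632
d₁ = (ln(S/K) + (r+σ²/2)T) / (σ√T) = (ln(102.77/76.95) + (0.0647+0.1856²/2)·1.4779) / 0.225632 = (0.289338 + 0.121075) / 0.225632 = 1.818948
d₂ = d₁ − σ√T = 1.818948 − 0.225632 = 1.593316
e^{−rT} = 0.908809
N(−d₁) = 0.034460,  N(−d₂) = 0.055545
Put price V = K·e^{−rT}·N(−d₂) − S·N(−d₁) = 3.884399 − 3.541424 = 0.342975
φ(d₁) = (1/√(2π))·e^{−d₁²/2} = 0.076289
Θ = −S·φ(d₁)·σ/(2√T) + r·K·e^{−rT}·N(−d₂) = −0.598487 + 0.251321 = -0.347167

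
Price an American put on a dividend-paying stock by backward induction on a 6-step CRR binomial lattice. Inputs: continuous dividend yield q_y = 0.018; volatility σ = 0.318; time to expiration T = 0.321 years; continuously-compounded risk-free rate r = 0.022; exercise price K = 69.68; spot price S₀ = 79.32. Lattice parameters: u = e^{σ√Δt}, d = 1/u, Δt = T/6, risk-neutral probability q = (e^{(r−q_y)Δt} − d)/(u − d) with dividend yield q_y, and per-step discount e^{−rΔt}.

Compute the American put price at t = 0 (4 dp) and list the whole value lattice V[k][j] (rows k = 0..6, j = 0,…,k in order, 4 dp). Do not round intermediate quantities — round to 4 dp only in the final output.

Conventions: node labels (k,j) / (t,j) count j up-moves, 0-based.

Δt=0.05350  u=1.07633  d=0.92909  q=0.48307  discount=0.99882
step 6 (expiry): payoffs max(K−S,0) = 18.6625 10.5773 1.2109 0.0000 0.0000 0.0000 0.0000
k=5: (k=5,j=0): S=54.9115, K−S=14.7685, hold=14.7394 ⇒ V=14.7685 exercise | (k=5,j=1): S=63.6137, K−S=6.0663, hold=6.0455 ⇒ V=6.0663 exercise | (k=5,j=2): S=73.6951, K−S=0.0000, hold=0.6252 ⇒ V=0.6252 continue | (k=5,j=3): S=85.3742, K−S=0.0000, hold=0.0000 ⇒ V=0.0000 continue | (k=5,j=4): S=98.9041, K−S=0.0000, hold=0.0000 ⇒ V=0.0000 continue | (k=5,j=5): S=114.5783, K−S=0.0000, hold=0.0000 ⇒ V=0.0000 continue
k=4: (k=4,j=0): S=59.1027, K−S=10.5773, hold=10.5523 ⇒ V=10.5773 exercise | (k=4,j=1): S=68.4691, K−S=1.2109, hold=3.4338 ⇒ V=3.4338 continue | (k=4,j=2): S=79.3200, K−S=0.0000, hold=0.3228 ⇒ V=0.3228 continue | (k=4,j=3): S=91.8905, K−S=0.0000, hold=0.0000 ⇒ V=0.0000 continue | (k=4,j=4): S=106.4531, K−S=0.0000, hold=0.0000 ⇒ V=0.0000 continue
k=3: (k=3,j=0): S=63.6137, K−S=6.0663, hold=7.1181 ⇒ V=7.1181 continue | (k=3,j=1): S=73.6951, K−S=0.0000, hold=1.9287 ⇒ V=1.9287 continue | (k=3,j=2): S=85.3742, K−S=0.0000, hold=0.1667 ⇒ V=0.1667 continue | (k=3,j=3): S=98.9041, K−S=0.0000, hold=0.0000 ⇒ V=0.0000 continue
k=2: (k=2,j=0): S=68.4691, K−S=1.2109, hold=4.6058 ⇒ V=4.6058 continue | (k=2,j=1): S=79.3200, K−S=0.0000, hold=1.0762 ⇒ V=1.0762 continue | (k=2,j=2): S=91.8905, K−S=0.0000, hold=0.0861 ⇒ V=0.0861 continue
k=1: (k=1,j=0): S=73.6951, K−S=0.0000, hold=2.8973 ⇒ V=2.8973 continue | (k=1,j=1): S=85.3742, K−S=0.0000, hold=0.5972 ⇒ V=0.5972 continue
k=0: (k=0,j=0): S=79.3200, K−S=0.0000, hold=1.7841 ⇒ V=1.7841 continue

price = 1.7841
tree:
1.7841
2.8973 0.5972
4.6058 1.0762 0.0861
7.1181 1.9287 0.1667 0.0000
10.5773 3.4338 0.3228 0.0000 0.0000
14.7685 6.0663 0.6252 0.0000 0.0000 0.0000
18.6625 10.5773 1.2109 0.0000 0.0000 0.0000 0.0000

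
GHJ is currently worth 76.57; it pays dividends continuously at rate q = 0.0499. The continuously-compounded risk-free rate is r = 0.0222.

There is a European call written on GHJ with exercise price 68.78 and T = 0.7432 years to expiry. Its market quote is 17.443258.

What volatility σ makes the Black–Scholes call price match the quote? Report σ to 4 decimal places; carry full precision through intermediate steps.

At σ = 0.5892 the Black–Scholes value reproduces the quote:
σ√T = 0.5892·√0.7432 = 0.507944
d₁ = (ln(S/K) + (r−q+σ²/2)T) / (σ√T) = (ln(76.57/68.78) + (0.0222−0.0499+0.5892²/2)·0.7432) / 0.507944 = (0.107292 + 0.108417) / 0.507944 = 0.424671
d₂ = d₁ − σ√T = 0.424671 − 0.507944 = -0.083272
e^{−rT} = 0.983636
e^{−qT} = 0.963594
N(d₁) = 0.664462,  N(d₂) = 0.466817
V = S·e^{−qT}·N(d₁) − K·e^{−rT}·N(d₂) = 49.025563 − 31.582305 = 17.443258 (the quoted price), and the Black–Scholes price is strictly increasing in σ, so σ is unique

sigma = 0.5892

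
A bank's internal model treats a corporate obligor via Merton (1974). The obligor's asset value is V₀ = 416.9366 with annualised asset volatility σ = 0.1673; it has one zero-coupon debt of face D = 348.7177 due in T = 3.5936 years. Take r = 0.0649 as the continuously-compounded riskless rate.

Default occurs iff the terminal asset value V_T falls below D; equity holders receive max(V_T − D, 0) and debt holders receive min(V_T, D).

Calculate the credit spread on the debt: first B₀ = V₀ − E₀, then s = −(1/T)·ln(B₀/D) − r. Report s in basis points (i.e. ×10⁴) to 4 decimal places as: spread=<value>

spread=49.5093

Work the structural quantities from V₀ = 416.9366 against face 348.7177:
d₁ = [ln(V₀/D) + (r + σ²/2)T] / (σ√T)
   = [ln(416.9366/348.7177) + (0.0649 + 0.5·0.1673²)·3.5936] / (0.1673·√3.5936)
   = [0.178671 + 0.283516] / 0.317147 = 1.457327
d₂ = d₁ − σ√T = 1.457327 − 0.317147 = 1.140180
N(d₁) = 0.927487,  N(d₂) = 0.872894,  e^(−rT) = 0.791976
E₀ = V₀·N(d₁) − D·e^(−rT)·N(d₂)
   = 416.9366·0.927487 − 348.7177·0.791976·0.872894 = 145.630854
B₀ = V₀ − E₀ = 416.9366 − 145.630854 = 271.305746
spread = −(1/T)·ln(B₀/D) − r = −(1/3.5936)·ln(271.305746/348.7177) − 0.0649 = 0.00495093
in basis points: 0.00495093 × 10⁴ = 49.5093 bp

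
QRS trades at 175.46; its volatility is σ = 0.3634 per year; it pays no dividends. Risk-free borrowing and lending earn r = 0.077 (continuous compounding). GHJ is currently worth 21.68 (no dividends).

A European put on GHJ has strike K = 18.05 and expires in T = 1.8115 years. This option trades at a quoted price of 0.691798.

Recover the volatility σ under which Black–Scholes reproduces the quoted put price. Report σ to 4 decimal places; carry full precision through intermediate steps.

At σ = 0.2716 the Black–Scholes value reproduces the quote:
σ√T = 0.2716·√1.8115 = 0.365552
d₁ = (ln(S/K) + (r+σ²/2)T) / (σ√T) = (ln(21.68/18.05) + (0.077+0.2716²/2)·1.8115) / 0.365552 = (0.183244 + 0.206300) / 0.365552 = 1.065633
d₂ = d₁ − σ√T = 1.065633 − 0.365552 = 0.700081
e^{−rT} = 0.869806
N(−d₁) = 0.143295,  N(−d₂) = 0.241938
V = K·e^{−rT}·N(−d₂) − S·N(−d₁) = 3.798430 − 3.106631 = 0.691798 (matching the quote); vega is positive throughout, so no other σ reproduces this price

sigma = 0.2716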